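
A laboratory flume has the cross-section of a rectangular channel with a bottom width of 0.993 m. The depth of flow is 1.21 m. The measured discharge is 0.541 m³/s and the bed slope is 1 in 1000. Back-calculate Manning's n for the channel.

Flow area A = b·y = 0.993 × 1.21 = 1.202 m². Wetted perimeter P = b + 2y = 0.993 + 2×1.21 = 3.413 m.
Hydraulic radius R = A/P = 1.202/3.413 = 0.352 m.
Rearranging Manning's equation: n = (1/Q) A R^(2/3) S^(1/2) = (1/0.541) × 1.202 × 0.352^(2/3) × √0.001 = 0.035.

n = 0.035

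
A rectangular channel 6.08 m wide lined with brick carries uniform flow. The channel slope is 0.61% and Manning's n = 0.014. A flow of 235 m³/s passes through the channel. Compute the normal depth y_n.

Manning's equation rearranged: A R^(2/3) = nQ / (1·√S) = 0.014 × 235 / (√0.0061) = 42.12.
At y = 5.84 m: A R^(2/3) = 56.35 — too large.
At y = 4.12 m: A R^(2/3) = 36.37 — too small.
At y = 4.62 m: A R^(2/3) = 42.08 — matches.

y_n = 4.62 m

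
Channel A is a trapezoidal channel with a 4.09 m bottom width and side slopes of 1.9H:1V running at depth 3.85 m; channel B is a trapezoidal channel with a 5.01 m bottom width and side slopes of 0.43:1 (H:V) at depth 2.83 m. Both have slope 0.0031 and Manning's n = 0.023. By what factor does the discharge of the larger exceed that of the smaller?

3.04

Channel A: With bottom width b = 4.09 m and side slope z = 1.9: A = (b + zy)y = (4.09 + 1.9×3.85)×3.85 = 43.91 m²; P = b + 2y√(1+z²) = 4.09 + 2×3.85×2.147 = 20.62 m. Hydraulic radius R = A/P = 43.91/20.62 = 2.129 m. Q_A = (1/0.023)·43.91·2.129^(2/3)·√0.0031 = 175.9 m³/s.
Channel B: With bottom width b = 5.01 m and side slope z = 0.43: A = (b + zy)y = (5.01 + 0.43×2.83)×2.83 = 17.62 m²; P = b + 2y√(1+z²) = 5.01 + 2×2.83×1.089 = 11.17 m. Hydraulic radius R = A/P = 17.62/11.17 = 1.577 m. Q_B = (1/0.023)·17.62·1.577^(2/3)·√0.0031 = 57.81 m³/s.
The larger discharge is 175.9 m³/s and the smaller is 57.81 m³/s; the ratio is 3.04.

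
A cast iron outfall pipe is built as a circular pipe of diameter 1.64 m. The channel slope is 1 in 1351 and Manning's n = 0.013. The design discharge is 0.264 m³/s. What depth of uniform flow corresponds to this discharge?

y_n = 0.364 m

Manning's equation rearranged: A R^(2/3) = nQ / (1·√S) = 0.013 × 0.264 / (√0.0007402) = 0.1261.
At y = 0.466 m: A R^(2/3) = 0.2054 — high.
At y = 0.301 m: A R^(2/3) = 0.08574 — low.
At y = 0.364 m: A R^(2/3) = 0.1259 — matches.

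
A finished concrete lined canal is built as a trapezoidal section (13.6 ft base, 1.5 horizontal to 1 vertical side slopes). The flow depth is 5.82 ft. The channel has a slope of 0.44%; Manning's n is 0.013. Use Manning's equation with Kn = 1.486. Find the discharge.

Q = 2380 ft³/s

With bottom width b = 13.6 ft and side slope z = 1.5: A = (b + zy)y = (13.6 + 1.5×5.82)×5.82 = 130 ft²; P = b + 2y√(1+z²) = 13.6 + 2×5.82×1.803 = 34.58 ft.
Hydraulic radius R = A/P = 130/34.58 = 3.758 ft.
Manning's equation: Q = (1.486/n) A R^(2/3) S^(1/2) = (1.486/0.013) × 130 × 3.758^(2/3) × 0.0044^(1/2) = 2380 ft³/s.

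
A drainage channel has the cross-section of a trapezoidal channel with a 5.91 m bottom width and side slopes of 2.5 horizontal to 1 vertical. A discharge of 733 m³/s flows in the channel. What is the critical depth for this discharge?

y_c = 5.99 m

At critical depth, Q² T / (g A³) = 1, i.e. A³/T = Q²/g = 733²/9.81 = 54770.
At y = 7.58 m: A³/T = 152700 — too large.
At y = 5.99 m: A³/T = 54600 — matches.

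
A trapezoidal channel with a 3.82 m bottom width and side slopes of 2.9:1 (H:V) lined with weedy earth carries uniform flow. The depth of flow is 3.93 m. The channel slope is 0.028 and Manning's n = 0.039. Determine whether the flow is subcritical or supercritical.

With bottom width b = 3.82 m and side slope z = 2.9: A = (b + zy)y = (3.82 + 2.9×3.93)×3.93 = 59.8 m²; P = b + 2y√(1+z²) = 3.82 + 2×3.93×3.068 = 27.93 m.
Hydraulic radius R = A/P = 59.8/27.93 = 2.141 m.
V = (1/n) R^(2/3) √S = (1/0.039) × 2.141^(2/3) × √0.028 = 7.127 m/s. Hydraulic depth D_h = A/T = 59.8/26.61 = 2.247 m.
Froude number Fr = V/√(g·D_h) = 7.127/√(9.81×2.247) = 1.52, which is greater than 1, so the flow is supercritical.

supercritical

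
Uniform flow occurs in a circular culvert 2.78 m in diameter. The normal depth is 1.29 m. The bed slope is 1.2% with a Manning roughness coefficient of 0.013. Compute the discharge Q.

Q = 17.6 m³/s

For a circular section of diameter D = 2.78 m at depth y = 1.29 m, the central angle is θ = 2 arccos(1 − 2y/D) = 2.998 rad. Then A = (D²/8)(θ − sin θ) = 2.757 m² and P = Dθ/2 = 4.167 m.
Hydraulic radius R = A/P = 2.757/4.167 = 0.6617 m.
Manning's equation: Q = (1/n) A R^(2/3) S^(1/2) = (1/0.013) × 2.757 × 0.6617^(2/3) × 0.012^(1/2) = 17.6 m³/s.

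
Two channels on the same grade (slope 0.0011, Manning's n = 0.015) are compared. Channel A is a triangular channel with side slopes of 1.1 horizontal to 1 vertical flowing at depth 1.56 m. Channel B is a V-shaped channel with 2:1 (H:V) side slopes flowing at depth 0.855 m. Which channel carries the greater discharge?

Channel A: For a triangular section with side slope z = 1.1: A = zy² = 1.1×1.56² = 2.677 m²; P = 2y√(1+z²) = 2×1.56×1.487 = 4.638 m. Hydraulic radius R = A/P = 2.677/4.638 = 0.5772 m. Q_A = (1/0.015)·2.677·0.5772^(2/3)·√0.0011 = 4.103 m³/s.
Channel B: For a triangular section with side slope z = 2: A = zy² = 2×0.855² = 1.462 m²; P = 2y√(1+z²) = 2×0.855×2.236 = 3.824 m. Hydraulic radius R = A/P = 1.462/3.824 = 0.3824 m. Q_B = (1/0.015)·1.462·0.3824^(2/3)·√0.0011 = 1.703 m³/s.
Q_A = 4.103 m³/s vs Q_B = 1.703 m³/s, so channel A carries more.

channel A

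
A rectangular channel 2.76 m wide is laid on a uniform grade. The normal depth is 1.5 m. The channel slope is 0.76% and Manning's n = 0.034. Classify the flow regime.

subcritical

Flow area A = b·y = 2.76 × 1.5 = 4.14 m². Wetted perimeter P = b + 2y = 2.76 + 2×1.5 = 5.76 m.
Hydraulic radius R = A/P = 4.14/5.76 = 0.7188 m.
V = (1/n) R^(2/3) √S = (1/0.034) × 0.7188^(2/3) × √0.0076 = 2.057 m/s. Hydraulic depth D_h = A/T = 4.14/2.76 = 1.5 m.
Froude number Fr = V/√(g·D_h) = 2.057/√(9.81×1.5) = 0.536, which is less than 1, so the flow is subcritical.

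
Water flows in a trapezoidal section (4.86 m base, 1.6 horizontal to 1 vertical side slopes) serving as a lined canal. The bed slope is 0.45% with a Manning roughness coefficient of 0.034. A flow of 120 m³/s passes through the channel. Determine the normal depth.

Manning's equation rearranged: A R^(2/3) = nQ / (1·√S) = 0.034 × 120 / (√0.0045) = 60.82.
Try y = 4.29 m: A R^(2/3) = 89.9 — high.
Try y = 2.61 m: A R^(2/3) = 32.31 — low.
Try y = 3.56 m: A R^(2/3) = 60.73 — matches.

y_n = 3.56 m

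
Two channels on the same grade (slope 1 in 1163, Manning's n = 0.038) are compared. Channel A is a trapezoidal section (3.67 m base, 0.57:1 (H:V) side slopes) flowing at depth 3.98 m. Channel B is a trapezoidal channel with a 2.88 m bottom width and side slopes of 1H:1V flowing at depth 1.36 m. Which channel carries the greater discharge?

channel A

Channel A: With bottom width b = 3.67 m and side slope z = 0.57: A = (b + zy)y = (3.67 + 0.57×3.98)×3.98 = 23.64 m²; P = b + 2y√(1+z²) = 3.67 + 2×3.98×1.151 = 12.83 m. Hydraulic radius R = A/P = 23.64/12.83 = 1.842 m. Q_A = (1/0.038)·23.64·1.842^(2/3)·√0.0008598 = 27.41 m³/s.
Channel B: With bottom width b = 2.88 m and side slope z = 1: A = (b + zy)y = (2.88 + 1×1.36)×1.36 = 5.766 m²; P = b + 2y√(1+z²) = 2.88 + 2×1.36×1.414 = 6.727 m. Hydraulic radius R = A/P = 5.766/6.727 = 0.8572 m. Q_B = (1/0.038)·5.766·0.8572^(2/3)·√0.0008598 = 4.015 m³/s.
Q_A = 27.41 m³/s vs Q_B = 4.015 m³/s, so channel A carries more.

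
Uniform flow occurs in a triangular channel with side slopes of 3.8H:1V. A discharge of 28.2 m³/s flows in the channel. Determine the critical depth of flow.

At critical depth, Q² T / (g A³) = 1, i.e. A³/T = Q²/g = 28.2²/9.81 = 81.06.
At y = 1.26 m: A³/T = 22.93 — low.
At y = 1.95 m: A³/T = 203.6 — high.
At y = 1.62 m: A³/T = 80.56 — ≈ 81.06.

y_c = 1.62 m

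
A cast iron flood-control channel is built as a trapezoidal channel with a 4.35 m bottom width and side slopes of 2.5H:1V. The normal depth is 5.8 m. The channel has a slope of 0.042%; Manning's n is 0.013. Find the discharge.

With bottom width b = 4.35 m and side slope z = 2.5: A = (b + zy)y = (4.35 + 2.5×5.8)×5.8 = 109.3 m²; P = b + 2y√(1+z²) = 4.35 + 2×5.8×2.693 = 35.58 m.
Hydraulic radius R = A/P = 109.3/35.58 = 3.072 m.
Manning's equation: Q = (1/n) A R^(2/3) S^(1/2) = (1/0.013) × 109.3 × 3.072^(2/3) × 0.00042^(1/2) = 364 m³/s.

Q = 364 m³/s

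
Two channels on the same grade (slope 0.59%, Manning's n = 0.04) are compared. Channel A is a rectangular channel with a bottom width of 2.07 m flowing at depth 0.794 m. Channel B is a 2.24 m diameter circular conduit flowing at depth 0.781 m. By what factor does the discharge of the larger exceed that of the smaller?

Channel A: Flow area A = b·y = 2.07 × 0.794 = 1.644 m². Wetted perimeter P = b + 2y = 2.07 + 2×0.794 = 3.658 m. Hydraulic radius R = A/P = 1.644/3.658 = 0.4493 m. Q_A = (1/0.04)·1.644·0.4493^(2/3)·√0.0059 = 1.851 m³/s.
Channel B: For a circular section of diameter D = 2.24 m at depth y = 0.781 m, the central angle is θ = 2 arccos(1 − 2y/D) = 2.527 rad. Then A = (D²/8)(θ − sin θ) = 1.223 m² and P = Dθ/2 = 2.83 m. Hydraulic radius R = A/P = 1.223/2.83 = 0.4321 m. Q_B = (1/0.04)·1.223·0.4321^(2/3)·√0.0059 = 1.342 m³/s.
The larger discharge is 1.851 m³/s and the smaller is 1.342 m³/s; the ratio is 1.38.

1.38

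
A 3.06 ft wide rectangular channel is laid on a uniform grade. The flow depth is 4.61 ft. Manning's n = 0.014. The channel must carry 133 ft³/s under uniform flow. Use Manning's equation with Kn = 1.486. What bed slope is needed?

Flow area A = b·y = 3.06 × 4.61 = 14.11 ft². Wetted perimeter P = b + 2y = 3.06 + 2×4.61 = 12.28 ft.
Hydraulic radius R = A/P = 14.11/12.28 = 1.149 ft.
From Manning's equation, S = [nQ / (1.486 A R^(2/3))]² = [0.014 × 133 / (1.486 × 14.11 × 1.149^(2/3))]² = 0.00656.

S = 0.00656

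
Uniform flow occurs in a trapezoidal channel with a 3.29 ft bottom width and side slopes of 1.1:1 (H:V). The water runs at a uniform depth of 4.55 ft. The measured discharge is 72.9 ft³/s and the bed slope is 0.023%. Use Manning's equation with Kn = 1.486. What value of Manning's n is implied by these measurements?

n = 0.02

With bottom width b = 3.29 ft and side slope z = 1.1: A = (b + zy)y = (3.29 + 1.1×4.55)×4.55 = 37.74 ft²; P = b + 2y√(1+z²) = 3.29 + 2×4.55×1.487 = 16.82 ft.
Hydraulic radius R = A/P = 37.74/16.82 = 2.244 ft.
Rearranging Manning's equation: n = (1.486/Q) A R^(2/3) S^(1/2) = (1.486/72.9) × 37.74 × 2.244^(2/3) × √0.00023 = 0.02.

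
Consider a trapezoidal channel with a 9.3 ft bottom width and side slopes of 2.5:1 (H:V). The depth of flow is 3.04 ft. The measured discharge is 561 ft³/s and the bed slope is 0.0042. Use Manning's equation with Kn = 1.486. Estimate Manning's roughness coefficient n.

n = 0.014

With bottom width b = 9.3 ft and side slope z = 2.5: A = (b + zy)y = (9.3 + 2.5×3.04)×3.04 = 51.38 ft²; P = b + 2y√(1+z²) = 9.3 + 2×3.04×2.693 = 25.67 ft.
Hydraulic radius R = A/P = 51.38/25.67 = 2.001 ft.
Rearranging Manning's equation: n = (1.486/Q) A R^(2/3) S^(1/2) = (1.486/561) × 51.38 × 2.001^(2/3) × √0.0042 = 0.014.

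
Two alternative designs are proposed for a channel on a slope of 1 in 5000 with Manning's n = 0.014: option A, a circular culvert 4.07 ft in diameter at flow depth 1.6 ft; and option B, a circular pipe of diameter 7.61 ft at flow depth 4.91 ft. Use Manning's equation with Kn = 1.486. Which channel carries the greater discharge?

Channel A: For a circular section of diameter D = 4.07 ft at depth y = 1.6 ft, the central angle is θ = 2 arccos(1 − 2y/D) = 2.711 rad. Then A = (D²/8)(θ − sin θ) = 4.748 ft² and P = Dθ/2 = 5.516 ft. Hydraulic radius R = A/P = 4.748/5.516 = 0.8607 ft. Q_A = (1.486/0.014)·4.748·0.8607^(2/3)·√0.0002 = 6.449 ft³/s.
Channel B: For a circular section of diameter D = 7.61 ft at depth y = 4.91 ft, the central angle is θ = 2 arccos(1 − 2y/D) = 3.731 rad. Then A = (D²/8)(θ − sin θ) = 31.03 ft² and P = Dθ/2 = 14.2 ft. Hydraulic radius R = A/P = 31.03/14.2 = 2.186 ft. Q_B = (1.486/0.014)·31.03·2.186^(2/3)·√0.0002 = 78.46 ft³/s.
Q_A = 6.449 ft³/s vs Q_B = 78.46 ft³/s, so channel B carries more.

channel B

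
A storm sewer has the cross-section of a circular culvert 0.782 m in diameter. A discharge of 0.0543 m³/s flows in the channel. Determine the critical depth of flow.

At critical depth, Q² T / (g A³) = 1, i.e. A³/T = Q²/g = 0.0543²/9.81 = 0.0003006.
Trying y = 0.155 m: A³/T = 0.0004935 — high.
Trying y = 0.117 m: A³/T = 0.0001634 — low.
Trying y = 0.137 m: A³/T = 0.000304 — matches.

y_c = 0.137 m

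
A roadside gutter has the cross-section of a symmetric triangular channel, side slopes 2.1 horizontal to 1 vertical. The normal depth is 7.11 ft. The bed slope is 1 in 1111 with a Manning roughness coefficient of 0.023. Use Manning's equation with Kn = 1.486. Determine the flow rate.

Q = 448 ft³/s

For a triangular section with side slope z = 2.1: A = zy² = 2.1×7.11² = 106.2 ft²; P = 2y√(1+z²) = 2×7.11×2.326 = 33.07 ft.
Hydraulic radius R = A/P = 106.2/33.07 = 3.21 ft.
Manning's equation: Q = (1.486/n) A R^(2/3) S^(1/2) = (1.486/0.023) × 106.2 × 3.21^(2/3) × 0.0009001^(1/2) = 448 ft³/s.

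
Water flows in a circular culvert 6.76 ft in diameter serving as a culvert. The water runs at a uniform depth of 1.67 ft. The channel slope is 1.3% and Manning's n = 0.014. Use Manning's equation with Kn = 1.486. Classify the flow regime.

For a circular section of diameter D = 6.76 ft at depth y = 1.67 ft, the central angle is θ = 2 arccos(1 − 2y/D) = 2.081 rad. Then A = (D²/8)(θ − sin θ) = 6.9 ft² and P = Dθ/2 = 7.033 ft.
Hydraulic radius R = A/P = 6.9/7.033 = 0.9811 ft.
V = (1.486/n) R^(2/3) √S = (1.486/0.014) × 0.9811^(2/3) × √0.013 = 11.95 ft/s. Hydraulic depth D_h = A/T = 6.9/5.831 = 1.183 ft.
Froude number Fr = V/√(g·D_h) = 11.95/√(32.2×1.183) = 1.94, which is greater than 1, so the flow is supercritical.

supercritical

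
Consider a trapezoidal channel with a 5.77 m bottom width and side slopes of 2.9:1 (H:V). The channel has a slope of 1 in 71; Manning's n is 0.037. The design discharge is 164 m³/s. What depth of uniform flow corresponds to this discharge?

y_n = 2.7 m

Manning's equation rearranged: A R^(2/3) = nQ / (1·√S) = 0.037 × 164 / (√0.01408) = 51.13.
Try y = 2.08 m: A R^(2/3) = 29.61 — short.
Try y = 3.27 m: A R^(2/3) = 77.34 — over.
Try y = 2.7 m: A R^(2/3) = 51.15 — ≈ 51.13.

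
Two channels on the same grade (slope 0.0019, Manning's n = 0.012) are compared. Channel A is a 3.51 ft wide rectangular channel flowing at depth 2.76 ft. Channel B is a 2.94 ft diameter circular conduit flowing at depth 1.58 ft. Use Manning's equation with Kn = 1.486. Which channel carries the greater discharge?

Channel A: Flow area A = b·y = 3.51 × 2.76 = 9.688 ft². Wetted perimeter P = b + 2y = 3.51 + 2×2.76 = 9.03 ft. Hydraulic radius R = A/P = 9.688/9.03 = 1.073 ft. Q_A = (1.486/0.012)·9.688·1.073^(2/3)·√0.0019 = 54.8 ft³/s.
Channel B: For a circular section of diameter D = 2.94 ft at depth y = 1.58 ft, the central angle is θ = 2 arccos(1 − 2y/D) = 3.291 rad. Then A = (D²/8)(θ − sin θ) = 3.717 ft² and P = Dθ/2 = 4.838 ft. Hydraulic radius R = A/P = 3.717/4.838 = 0.7683 ft. Q_B = (1.486/0.012)·3.717·0.7683^(2/3)·√0.0019 = 16.83 ft³/s.
Q_A = 54.8 ft³/s vs Q_B = 16.83 ft³/s, so channel A carries more.

channel A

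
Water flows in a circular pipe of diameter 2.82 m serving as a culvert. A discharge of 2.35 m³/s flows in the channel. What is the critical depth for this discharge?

y_c = 0.656 m

At critical depth, Q² T / (g A³) = 1, i.e. A³/T = Q²/g = 2.35²/9.81 = 0.5629.
Try y = 0.51 m: A³/T = 0.2101 — too small.
Try y = 0.656 m: A³/T = 0.5629 — ≈ 0.5629.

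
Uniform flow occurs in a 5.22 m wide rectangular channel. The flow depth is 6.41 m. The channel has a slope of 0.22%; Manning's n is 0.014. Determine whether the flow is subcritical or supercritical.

Flow area A = b·y = 5.22 × 6.41 = 33.46 m². Wetted perimeter P = b + 2y = 5.22 + 2×6.41 = 18.04 m.
Hydraulic radius R = A/P = 33.46/18.04 = 1.855 m.
V = (1/n) R^(2/3) √S = (1/0.014) × 1.855^(2/3) × √0.0022 = 5.058 m/s. Hydraulic depth D_h = A/T = 33.46/5.22 = 6.41 m.
Froude number Fr = V/√(g·D_h) = 5.058/√(9.81×6.41) = 0.638, which is less than 1, so the flow is subcritical.

subcritical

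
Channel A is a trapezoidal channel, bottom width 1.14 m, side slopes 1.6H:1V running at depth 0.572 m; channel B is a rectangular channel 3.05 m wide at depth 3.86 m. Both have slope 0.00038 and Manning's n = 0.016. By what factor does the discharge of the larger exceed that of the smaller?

21.1

Channel A: With bottom width b = 1.14 m and side slope z = 1.6: A = (b + zy)y = (1.14 + 1.6×0.572)×0.572 = 1.176 m²; P = b + 2y√(1+z²) = 1.14 + 2×0.572×1.887 = 3.298 m. Hydraulic radius R = A/P = 1.176/3.298 = 0.3564 m. Q_A = (1/0.016)·1.176·0.3564^(2/3)·√0.00038 = 0.72 m³/s.
Channel B: Flow area A = b·y = 3.05 × 3.86 = 11.77 m². Wetted perimeter P = b + 2y = 3.05 + 2×3.86 = 10.77 m. Hydraulic radius R = A/P = 11.77/10.77 = 1.093 m. Q_B = (1/0.016)·11.77·1.093^(2/3)·√0.00038 = 15.22 m³/s.
The larger discharge is 15.22 m³/s and the smaller is 0.72 m³/s; the ratio is 21.1.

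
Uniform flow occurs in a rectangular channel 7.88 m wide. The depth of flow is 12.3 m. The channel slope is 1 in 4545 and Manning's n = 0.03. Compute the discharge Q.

Flow area A = b·y = 7.88 × 12.3 = 96.92 m². Wetted perimeter P = b + 2y = 7.88 + 2×12.3 = 32.48 m.
Hydraulic radius R = A/P = 96.92/32.48 = 2.984 m.
Manning's equation: Q = (1/n) A R^(2/3) S^(1/2) = (1/0.03) × 96.92 × 2.984^(2/3) × 0.00022^(1/2) = 99.3 m³/s.

Q = 99.3 m³/s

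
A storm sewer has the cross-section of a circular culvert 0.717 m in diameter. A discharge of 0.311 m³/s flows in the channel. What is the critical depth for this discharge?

y_c = 0.345 m

At critical depth, Q² T / (g A³) = 1, i.e. A³/T = Q²/g = 0.311²/9.81 = 0.009859.
Trying y = 0.257 m: A³/T = 0.003202 — low.
Trying y = 0.345 m: A³/T = 0.00991 — ≈ 0.009859.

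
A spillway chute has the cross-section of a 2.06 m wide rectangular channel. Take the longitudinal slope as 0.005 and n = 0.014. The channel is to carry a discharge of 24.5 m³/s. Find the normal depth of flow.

Manning's equation rearranged: A R^(2/3) = nQ / (1·√S) = 0.014 × 24.5 / (√0.005) = 4.851.
At y = 2.45 m: A R^(2/3) = 4.074 — short.
At y = 3.17 m: A R^(2/3) = 5.521 — over.
At y = 2.84 m: A R^(2/3) = 4.855 — close enough.

y_n = 2.84 m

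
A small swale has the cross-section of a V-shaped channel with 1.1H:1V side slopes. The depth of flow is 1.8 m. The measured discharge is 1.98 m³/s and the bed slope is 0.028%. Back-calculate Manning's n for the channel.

For a triangular section with side slope z = 1.1: A = zy² = 1.1×1.8² = 3.564 m²; P = 2y√(1+z²) = 2×1.8×1.487 = 5.352 m.
Hydraulic radius R = A/P = 3.564/5.352 = 0.6659 m.
Rearranging Manning's equation: n = (1/Q) A R^(2/3) S^(1/2) = (1/1.98) × 3.564 × 0.6659^(2/3) × √0.00028 = 0.023.

n = 0.023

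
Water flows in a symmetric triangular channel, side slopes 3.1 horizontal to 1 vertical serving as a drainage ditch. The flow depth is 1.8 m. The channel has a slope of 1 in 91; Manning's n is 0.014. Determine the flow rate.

For a triangular section with side slope z = 3.1: A = zy² = 3.1×1.8² = 10.04 m²; P = 2y√(1+z²) = 2×1.8×3.257 = 11.73 m.
Hydraulic radius R = A/P = 10.04/11.73 = 0.8565 m.
Manning's equation: Q = (1/n) A R^(2/3) S^(1/2) = (1/0.014) × 10.04 × 0.8565^(2/3) × 0.01099^(1/2) = 67.8 m³/s.

Q = 67.8 m³/s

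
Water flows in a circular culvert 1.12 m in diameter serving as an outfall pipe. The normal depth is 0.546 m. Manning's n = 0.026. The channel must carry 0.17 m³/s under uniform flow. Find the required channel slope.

S = 0.000479

For a circular section of diameter D = 1.12 m at depth y = 0.546 m, the central angle is θ = 2 arccos(1 − 2y/D) = 3.092 rad. Then A = (D²/8)(θ − sin θ) = 0.4769 m² and P = Dθ/2 = 1.731 m.
Hydraulic radius R = A/P = 0.4769/1.731 = 0.2755 m.
From Manning's equation, S = [nQ / (1 A R^(2/3))]² = [0.026 × 0.17 / (1 × 0.4769 × 0.2755^(2/3))]² = 0.000479.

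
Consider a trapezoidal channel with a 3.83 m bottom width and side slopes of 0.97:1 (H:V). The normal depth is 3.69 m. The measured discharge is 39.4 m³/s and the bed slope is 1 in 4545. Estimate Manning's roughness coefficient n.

With bottom width b = 3.83 m and side slope z = 0.97: A = (b + zy)y = (3.83 + 0.97×3.69)×3.69 = 27.34 m²; P = b + 2y√(1+z²) = 3.83 + 2×3.69×1.393 = 14.11 m.
Hydraulic radius R = A/P = 27.34/14.11 = 1.937 m.
Rearranging Manning's equation: n = (1/Q) A R^(2/3) S^(1/2) = (1/39.4) × 27.34 × 1.937^(2/3) × √0.00022 = 0.016.

n = 0.016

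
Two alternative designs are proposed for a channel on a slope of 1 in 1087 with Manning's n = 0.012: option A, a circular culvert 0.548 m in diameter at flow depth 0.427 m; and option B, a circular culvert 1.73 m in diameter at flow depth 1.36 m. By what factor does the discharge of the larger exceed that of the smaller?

21.6

Channel A: For a circular section of diameter D = 0.548 m at depth y = 0.427 m, the central angle is θ = 2 arccos(1 − 2y/D) = 4.326 rad. Then A = (D²/8)(θ − sin θ) = 0.1972 m² and P = Dθ/2 = 1.185 m. Hydraulic radius R = A/P = 0.1972/1.185 = 0.1663 m. Q_A = (1/0.012)·0.1972·0.1663^(2/3)·√0.00092 = 0.1507 m³/s.
Channel B: For a circular section of diameter D = 1.73 m at depth y = 1.36 m, the central angle is θ = 2 arccos(1 − 2y/D) = 4.36 rad. Then A = (D²/8)(θ − sin θ) = 1.982 m² and P = Dθ/2 = 3.771 m. Hydraulic radius R = A/P = 1.982/3.771 = 0.5256 m. Q_B = (1/0.012)·1.982·0.5256^(2/3)·√0.00092 = 3.263 m³/s.
The larger discharge is 3.263 m³/s and the smaller is 0.1507 m³/s; the ratio is 21.6.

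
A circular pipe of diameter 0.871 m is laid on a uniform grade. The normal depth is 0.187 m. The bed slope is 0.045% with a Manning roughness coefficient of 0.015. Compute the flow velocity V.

V = 0.328 m/s

For a circular section of diameter D = 0.871 m at depth y = 0.187 m, the central angle is θ = 2 arccos(1 − 2y/D) = 1.927 rad. Then A = (D²/8)(θ − sin θ) = 0.09387 m² and P = Dθ/2 = 0.8393 m.
Hydraulic radius R = A/P = 0.09387/0.8393 = 0.1119 m.
From Manning's equation, V = (1/n) R^(2/3) S^(1/2) = (1/0.015) × 0.1119^(2/3) × 0.00045^(1/2) = 0.328 m/s.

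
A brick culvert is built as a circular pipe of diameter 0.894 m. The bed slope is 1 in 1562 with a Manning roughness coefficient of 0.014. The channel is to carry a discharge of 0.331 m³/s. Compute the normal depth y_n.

y_n = 0.601 m

Manning's equation rearranged: A R^(2/3) = nQ / (1·√S) = 0.014 × 0.331 / (√0.0006402) = 0.1831.
Try y = 0.741 m: A R^(2/3) = 0.2335 — too large.
Try y = 0.504 m: A R^(2/3) = 0.1409 — too small.
Try y = 0.601 m: A R^(2/3) = 0.1833 — close enough.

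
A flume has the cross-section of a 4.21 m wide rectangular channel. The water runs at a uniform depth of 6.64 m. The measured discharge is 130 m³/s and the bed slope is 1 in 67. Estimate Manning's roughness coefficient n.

Flow area A = b·y = 4.21 × 6.64 = 27.95 m². Wetted perimeter P = b + 2y = 4.21 + 2×6.64 = 17.49 m.
Hydraulic radius R = A/P = 27.95/17.49 = 1.598 m.
Rearranging Manning's equation: n = (1/Q) A R^(2/3) S^(1/2) = (1/130) × 27.95 × 1.598^(2/3) × √0.01493 = 0.0359.

n = 0.0359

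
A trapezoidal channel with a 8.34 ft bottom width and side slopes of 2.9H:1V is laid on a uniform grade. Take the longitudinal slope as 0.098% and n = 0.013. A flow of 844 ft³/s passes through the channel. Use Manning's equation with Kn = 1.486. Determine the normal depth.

y_n = 5.02 ft

Manning's equation rearranged: A R^(2/3) = nQ / (1.486·√S) = 0.013 × 844 / (1.486 × √0.00098) = 235.9.
At y = 3.95 ft: A R^(2/3) = 140.2 — too small.
At y = 5.78 ft: A R^(2/3) = 322.4 — too large.
At y = 5.02 ft: A R^(2/3) = 235.7 — close enough.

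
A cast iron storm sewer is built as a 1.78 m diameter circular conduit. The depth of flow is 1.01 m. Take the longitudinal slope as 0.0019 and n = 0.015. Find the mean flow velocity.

For a circular section of diameter D = 1.78 m at depth y = 1.01 m, the central angle is θ = 2 arccos(1 − 2y/D) = 3.412 rad. Then A = (D²/8)(θ − sin θ) = 1.457 m² and P = Dθ/2 = 3.037 m.
Hydraulic radius R = A/P = 1.457/3.037 = 0.4798 m.
From Manning's equation, V = (1/n) R^(2/3) S^(1/2) = (1/0.015) × 0.4798^(2/3) × 0.0019^(1/2) = 1.78 m/s.

V = 1.78 m/s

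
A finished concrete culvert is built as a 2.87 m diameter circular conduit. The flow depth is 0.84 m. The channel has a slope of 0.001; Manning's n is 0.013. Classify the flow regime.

subcritical

For a circular section of diameter D = 2.87 m at depth y = 0.84 m, the central angle is θ = 2 arccos(1 − 2y/D) = 2.287 rad. Then A = (D²/8)(θ − sin θ) = 1.577 m² and P = Dθ/2 = 3.281 m.
Hydraulic radius R = A/P = 1.577/3.281 = 0.4807 m.
V = (1/n) R^(2/3) √S = (1/0.013) × 0.4807^(2/3) × √0.001 = 1.493 m/s. Hydraulic depth D_h = A/T = 1.577/2.612 = 0.6039 m.
Froude number Fr = V/√(g·D_h) = 1.493/√(9.81×0.6039) = 0.613, which is less than 1, so the flow is subcritical.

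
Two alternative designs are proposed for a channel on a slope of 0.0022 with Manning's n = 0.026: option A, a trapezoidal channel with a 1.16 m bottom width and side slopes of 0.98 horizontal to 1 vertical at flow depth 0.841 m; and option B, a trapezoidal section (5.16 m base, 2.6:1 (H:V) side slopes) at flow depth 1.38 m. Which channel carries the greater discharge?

Channel A: With bottom width b = 1.16 m and side slope z = 0.98: A = (b + zy)y = (1.16 + 0.98×0.841)×0.841 = 1.669 m²; P = b + 2y√(1+z²) = 1.16 + 2×0.841×1.4 = 3.515 m. Hydraulic radius R = A/P = 1.669/3.515 = 0.4747 m. Q_A = (1/0.026)·1.669·0.4747^(2/3)·√0.0022 = 1.832 m³/s.
Channel B: With bottom width b = 5.16 m and side slope z = 2.6: A = (b + zy)y = (5.16 + 2.6×1.38)×1.38 = 12.07 m²; P = b + 2y√(1+z²) = 5.16 + 2×1.38×2.786 = 12.85 m. Hydraulic radius R = A/P = 12.07/12.85 = 0.9396 m. Q_B = (1/0.026)·12.07·0.9396^(2/3)·√0.0022 = 20.89 m³/s.
Q_A = 1.832 m³/s vs Q_B = 20.89 m³/s, so channel B carries more.

channel B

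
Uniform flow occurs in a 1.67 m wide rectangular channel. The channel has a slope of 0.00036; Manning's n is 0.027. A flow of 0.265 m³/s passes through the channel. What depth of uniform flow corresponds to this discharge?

Manning's equation rearranged: A R^(2/3) = nQ / (1·√S) = 0.027 × 0.265 / (√0.00036) = 0.3771.
Try y = 0.406 m: A R^(2/3) = 0.2855 — short.
Try y = 0.594 m: A R^(2/3) = 0.4899 — over.
Try y = 0.493 m: A R^(2/3) = 0.3771 — matches.

y_n = 0.493 m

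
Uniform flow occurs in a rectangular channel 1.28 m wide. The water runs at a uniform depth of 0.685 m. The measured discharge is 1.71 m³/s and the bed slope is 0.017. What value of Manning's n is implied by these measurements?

n = 0.032

Flow area A = b·y = 1.28 × 0.685 = 0.8768 m². Wetted perimeter P = b + 2y = 1.28 + 2×0.685 = 2.65 m.
Hydraulic radius R = A/P = 0.8768/2.65 = 0.3309 m.
Rearranging Manning's equation: n = (1/Q) A R^(2/3) S^(1/2) = (1/1.71) × 0.8768 × 0.3309^(2/3) × √0.017 = 0.032.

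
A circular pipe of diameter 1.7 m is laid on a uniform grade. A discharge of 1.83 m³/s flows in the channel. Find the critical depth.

y_c = 0.668 m

At critical depth, Q² T / (g A³) = 1, i.e. A³/T = Q²/g = 1.83²/9.81 = 0.3414.
Try y = 0.572 m: A³/T = 0.1879 — low.
Try y = 0.851 m: A³/T = 0.8637 — high.
Try y = 0.668 m: A³/T = 0.3417 — matches.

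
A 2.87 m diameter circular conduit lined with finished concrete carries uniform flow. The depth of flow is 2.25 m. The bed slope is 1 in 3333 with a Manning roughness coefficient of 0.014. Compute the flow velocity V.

For a circular section of diameter D = 2.87 m at depth y = 2.25 m, the central angle is θ = 2 arccos(1 − 2y/D) = 4.35 rad. Then A = (D²/8)(θ − sin θ) = 5.441 m² and P = Dθ/2 = 6.242 m.
Hydraulic radius R = A/P = 5.441/6.242 = 0.8717 m.
From Manning's equation, V = (1/n) R^(2/3) S^(1/2) = (1/0.014) × 0.8717^(2/3) × 0.0003^(1/2) = 1.13 m/s.

V = 1.13 m/s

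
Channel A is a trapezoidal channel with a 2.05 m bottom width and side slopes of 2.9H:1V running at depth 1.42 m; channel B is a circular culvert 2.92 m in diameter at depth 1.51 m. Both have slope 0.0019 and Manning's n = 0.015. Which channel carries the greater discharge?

Channel A: With bottom width b = 2.05 m and side slope z = 2.9: A = (b + zy)y = (2.05 + 2.9×1.42)×1.42 = 8.759 m²; P = b + 2y√(1+z²) = 2.05 + 2×1.42×3.068 = 10.76 m. Hydraulic radius R = A/P = 8.759/10.76 = 0.8138 m. Q_A = (1/0.015)·8.759·0.8138^(2/3)·√0.0019 = 22.19 m³/s.
Channel B: For a circular section of diameter D = 2.92 m at depth y = 1.51 m, the central angle is θ = 2 arccos(1 − 2y/D) = 3.21 rad. Then A = (D²/8)(θ − sin θ) = 3.494 m² and P = Dθ/2 = 4.687 m. Hydraulic radius R = A/P = 3.494/4.687 = 0.7456 m. Q_B = (1/0.015)·3.494·0.7456^(2/3)·√0.0019 = 8.349 m³/s.
Q_A = 22.19 m³/s vs Q_B = 8.349 m³/s, so channel A carries more.

channel A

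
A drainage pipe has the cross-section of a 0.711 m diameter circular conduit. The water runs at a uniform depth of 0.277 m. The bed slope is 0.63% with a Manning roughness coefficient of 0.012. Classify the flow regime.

For a circular section of diameter D = 0.711 m at depth y = 0.277 m, the central angle is θ = 2 arccos(1 − 2y/D) = 2.696 rad. Then A = (D²/8)(θ − sin θ) = 0.1432 m² and P = Dθ/2 = 0.9585 m.
Hydraulic radius R = A/P = 0.1432/0.9585 = 0.1494 m.
V = (1/n) R^(2/3) √S = (1/0.012) × 0.1494^(2/3) × √0.0063 = 1.862 m/s. Hydraulic depth D_h = A/T = 0.1432/0.6934 = 0.2064 m.
Froude number Fr = V/√(g·D_h) = 1.862/√(9.81×0.2064) = 1.31, which is greater than 1, so the flow is supercritical.

supercritical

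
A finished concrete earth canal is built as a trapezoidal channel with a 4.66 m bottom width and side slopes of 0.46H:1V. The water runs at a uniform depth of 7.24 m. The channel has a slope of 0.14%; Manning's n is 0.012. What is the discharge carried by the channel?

Q = 359 m³/s

With bottom width b = 4.66 m and side slope z = 0.46: A = (b + zy)y = (4.66 + 0.46×7.24)×7.24 = 57.85 m²; P = b + 2y√(1+z²) = 4.66 + 2×7.24×1.101 = 20.6 m.
Hydraulic radius R = A/P = 57.85/20.6 = 2.808 m.
Manning's equation: Q = (1/n) A R^(2/3) S^(1/2) = (1/0.012) × 57.85 × 2.808^(2/3) × 0.0014^(1/2) = 359 m³/s.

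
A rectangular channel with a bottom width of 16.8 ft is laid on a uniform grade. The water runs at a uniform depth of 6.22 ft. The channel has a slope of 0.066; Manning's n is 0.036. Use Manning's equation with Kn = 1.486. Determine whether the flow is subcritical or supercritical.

Flow area A = b·y = 16.8 × 6.22 = 104.5 ft². Wetted perimeter P = b + 2y = 16.8 + 2×6.22 = 29.24 ft.
Hydraulic radius R = A/P = 104.5/29.24 = 3.574 ft.
V = (1.486/n) R^(2/3) √S = (1.486/0.036) × 3.574^(2/3) × √0.066 = 24.79 ft/s. Hydraulic depth D_h = A/T = 104.5/16.8 = 6.22 ft.
Froude number Fr = V/√(g·D_h) = 24.79/√(32.2×6.22) = 1.75, which is greater than 1, so the flow is supercritical.

supercritical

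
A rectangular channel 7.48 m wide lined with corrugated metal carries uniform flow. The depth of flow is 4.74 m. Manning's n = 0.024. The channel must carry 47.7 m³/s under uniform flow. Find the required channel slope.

S = 0.00039

Flow area A = b·y = 7.48 × 4.74 = 35.46 m². Wetted perimeter P = b + 2y = 7.48 + 2×4.74 = 16.96 m.
Hydraulic radius R = A/P = 35.46/16.96 = 2.091 m.
From Manning's equation, S = [nQ / (1 A R^(2/3))]² = [0.024 × 47.7 / (1 × 35.46 × 2.091^(2/3))]² = 0.00039.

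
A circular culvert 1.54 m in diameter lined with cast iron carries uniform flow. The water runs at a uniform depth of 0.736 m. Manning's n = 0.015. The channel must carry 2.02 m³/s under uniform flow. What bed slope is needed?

S = 0.00441

For a circular section of diameter D = 1.54 m at depth y = 0.736 m, the central angle is θ = 2 arccos(1 − 2y/D) = 3.053 rad. Then A = (D²/8)(θ − sin θ) = 0.879 m² and P = Dθ/2 = 2.351 m.
Hydraulic radius R = A/P = 0.879/2.351 = 0.3739 m.
From Manning's equation, S = [nQ / (1 A R^(2/3))]² = [0.015 × 2.02 / (1 × 0.879 × 0.3739^(2/3))]² = 0.00441.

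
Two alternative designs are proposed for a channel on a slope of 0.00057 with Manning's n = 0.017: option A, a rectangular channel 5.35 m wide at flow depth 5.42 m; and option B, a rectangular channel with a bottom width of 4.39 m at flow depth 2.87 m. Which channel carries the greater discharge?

Channel A: Flow area A = b·y = 5.35 × 5.42 = 29 m². Wetted perimeter P = b + 2y = 5.35 + 2×5.42 = 16.19 m. Hydraulic radius R = A/P = 29/16.19 = 1.791 m. Q_A = (1/0.017)·29·1.791^(2/3)·√0.00057 = 60.06 m³/s.
Channel B: Flow area A = b·y = 4.39 × 2.87 = 12.6 m². Wetted perimeter P = b + 2y = 4.39 + 2×2.87 = 10.13 m. Hydraulic radius R = A/P = 12.6/10.13 = 1.244 m. Q_B = (1/0.017)·12.6·1.244^(2/3)·√0.00057 = 20.46 m³/s.
Q_A = 60.06 m³/s vs Q_B = 20.46 m³/s, so channel A carries more.

channel A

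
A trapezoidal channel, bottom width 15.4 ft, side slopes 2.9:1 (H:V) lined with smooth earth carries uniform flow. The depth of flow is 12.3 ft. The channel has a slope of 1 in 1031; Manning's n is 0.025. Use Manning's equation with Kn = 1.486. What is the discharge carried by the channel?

Q = 4220 ft³/s

With bottom width b = 15.4 ft and side slope z = 2.9: A = (b + zy)y = (15.4 + 2.9×12.3)×12.3 = 628.2 ft²; P = b + 2y√(1+z²) = 15.4 + 2×12.3×3.068 = 90.86 ft.
Hydraulic radius R = A/P = 628.2/90.86 = 6.913 ft.
Manning's equation: Q = (1.486/n) A R^(2/3) S^(1/2) = (1.486/0.025) × 628.2 × 6.913^(2/3) × 0.0009699^(1/2) = 4220 ft³/s.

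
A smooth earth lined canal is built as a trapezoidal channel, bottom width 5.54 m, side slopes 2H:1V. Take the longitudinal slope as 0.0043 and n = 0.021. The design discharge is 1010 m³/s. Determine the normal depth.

y_n = 6.96 m

Manning's equation rearranged: A R^(2/3) = nQ / (1·√S) = 0.021 × 1010 / (√0.0043) = 323.4.
Try y = 8.39 m: A R^(2/3) = 498.9 — over.
Try y = 5.98 m: A R^(2/3) = 229.2 — short.
Try y = 6.96 m: A R^(2/3) = 323.7 — matches.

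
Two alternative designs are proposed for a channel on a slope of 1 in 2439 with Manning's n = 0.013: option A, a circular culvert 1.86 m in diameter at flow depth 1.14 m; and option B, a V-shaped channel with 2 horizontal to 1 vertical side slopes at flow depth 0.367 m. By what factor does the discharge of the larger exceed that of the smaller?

Channel A: For a circular section of diameter D = 1.86 m at depth y = 1.14 m, the central angle is θ = 2 arccos(1 − 2y/D) = 3.597 rad. Then A = (D²/8)(θ − sin θ) = 1.746 m² and P = Dθ/2 = 3.345 m. Hydraulic radius R = A/P = 1.746/3.345 = 0.5219 m. Q_A = (1/0.013)·1.746·0.5219^(2/3)·√0.00041 = 1.763 m³/s.
Channel B: For a triangular section with side slope z = 2: A = zy² = 2×0.367² = 0.2694 m²; P = 2y√(1+z²) = 2×0.367×2.236 = 1.641 m. Hydraulic radius R = A/P = 0.2694/1.641 = 0.1641 m. Q_B = (1/0.013)·0.2694·0.1641^(2/3)·√0.00041 = 0.1258 m³/s.
The larger discharge is 1.763 m³/s and the smaller is 0.1258 m³/s; the ratio is 14.

14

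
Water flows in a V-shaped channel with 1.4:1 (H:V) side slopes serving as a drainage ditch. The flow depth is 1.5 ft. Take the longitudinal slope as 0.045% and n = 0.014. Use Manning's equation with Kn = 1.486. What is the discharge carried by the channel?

For a triangular section with side slope z = 1.4: A = zy² = 1.4×1.5² = 3.15 ft²; P = 2y√(1+z²) = 2×1.5×1.72 = 5.161 ft.
Hydraulic radius R = A/P = 3.15/5.161 = 0.6103 ft.
Manning's equation: Q = (1.486/n) A R^(2/3) S^(1/2) = (1.486/0.014) × 3.15 × 0.6103^(2/3) × 0.00045^(1/2) = 5.1 ft³/s.

Q = 5.1 ft³/s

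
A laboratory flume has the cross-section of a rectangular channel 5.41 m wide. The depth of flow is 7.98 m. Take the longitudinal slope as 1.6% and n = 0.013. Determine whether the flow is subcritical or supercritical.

Flow area A = b·y = 5.41 × 7.98 = 43.17 m². Wetted perimeter P = b + 2y = 5.41 + 2×7.98 = 21.37 m.
Hydraulic radius R = A/P = 43.17/21.37 = 2.02 m.
V = (1/n) R^(2/3) √S = (1/0.013) × 2.02^(2/3) × √0.016 = 15.55 m/s. Hydraulic depth D_h = A/T = 43.17/5.41 = 7.98 m.
Froude number Fr = V/√(g·D_h) = 15.55/√(9.81×7.98) = 1.76, which is greater than 1, so the flow is supercritical.

supercritical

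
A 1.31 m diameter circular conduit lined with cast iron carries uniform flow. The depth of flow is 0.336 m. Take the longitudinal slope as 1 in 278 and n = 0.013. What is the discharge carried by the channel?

For a circular section of diameter D = 1.31 m at depth y = 0.336 m, the central angle is θ = 2 arccos(1 − 2y/D) = 2.124 rad. Then A = (D²/8)(θ − sin θ) = 0.2732 m² and P = Dθ/2 = 1.391 m.
Hydraulic radius R = A/P = 0.2732/1.391 = 0.1963 m.
Manning's equation: Q = (1/n) A R^(2/3) S^(1/2) = (1/0.013) × 0.2732 × 0.1963^(2/3) × 0.003597^(1/2) = 0.426 m³/s.

Q = 0.426 m³/s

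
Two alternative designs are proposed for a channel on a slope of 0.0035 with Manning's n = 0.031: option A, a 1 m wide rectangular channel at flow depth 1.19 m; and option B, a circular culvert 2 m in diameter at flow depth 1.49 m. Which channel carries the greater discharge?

Channel A: Flow area A = b·y = 1 × 1.19 = 1.19 m². Wetted perimeter P = b + 2y = 1 + 2×1.19 = 3.38 m. Hydraulic radius R = A/P = 1.19/3.38 = 0.3521 m. Q_A = (1/0.031)·1.19·0.3521^(2/3)·√0.0035 = 1.132 m³/s.
Channel B: For a circular section of diameter D = 2 m at depth y = 1.49 m, the central angle is θ = 2 arccos(1 − 2y/D) = 4.166 rad. Then A = (D²/8)(θ − sin θ) = 2.51 m² and P = Dθ/2 = 4.166 m. Hydraulic radius R = A/P = 2.51/4.166 = 0.6025 m. Q_B = (1/0.031)·2.51·0.6025^(2/3)·√0.0035 = 3.417 m³/s.
Q_A = 1.132 m³/s vs Q_B = 3.417 m³/s, so channel B carries more.

channel B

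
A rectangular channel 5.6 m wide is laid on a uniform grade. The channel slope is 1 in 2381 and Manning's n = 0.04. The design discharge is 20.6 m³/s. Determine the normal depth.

y_n = 4.89 m

Manning's equation rearranged: A R^(2/3) = nQ / (1·√S) = 0.04 × 20.6 / (√0.00042) = 40.21.
Try y = 3.62 m: A R^(2/3) = 27.49 — short.
Try y = 5.79 m: A R^(2/3) = 49.52 — over.
Try y = 4.89 m: A R^(2/3) = 40.23 — ≈ 40.21.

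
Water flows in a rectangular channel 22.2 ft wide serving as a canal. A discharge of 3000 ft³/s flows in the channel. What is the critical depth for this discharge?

y_c = 8.28 ft

For a rectangular channel, critical depth y_c = (q²/g)^(1/3) where q = Q/b = 3000/22.2 = 135.1 ft²/s.
So y_c = (135.1²/32.2)^(1/3) = 8.28 ft.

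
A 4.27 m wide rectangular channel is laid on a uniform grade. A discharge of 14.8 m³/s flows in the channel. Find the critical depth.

For a rectangular channel, critical depth y_c = (q²/g)^(1/3) where q = Q/b = 14.8/4.27 = 3.466 m²/s.
So y_c = (3.466²/9.81)^(1/3) = 1.07 m.

y_c = 1.07 m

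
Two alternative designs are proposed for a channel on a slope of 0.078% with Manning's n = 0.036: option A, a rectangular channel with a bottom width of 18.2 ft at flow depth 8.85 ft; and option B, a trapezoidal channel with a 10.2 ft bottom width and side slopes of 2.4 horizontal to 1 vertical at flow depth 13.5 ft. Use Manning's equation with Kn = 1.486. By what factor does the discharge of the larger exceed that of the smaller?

4.87

Channel A: Flow area A = b·y = 18.2 × 8.85 = 161.1 ft². Wetted perimeter P = b + 2y = 18.2 + 2×8.85 = 35.9 ft. Hydraulic radius R = A/P = 161.1/35.9 = 4.487 ft. Q_A = (1.486/0.036)·161.1·4.487^(2/3)·√0.00078 = 505.1 ft³/s.
Channel B: With bottom width b = 10.2 ft and side slope z = 2.4: A = (b + zy)y = (10.2 + 2.4×13.5)×13.5 = 575.1 ft²; P = b + 2y√(1+z²) = 10.2 + 2×13.5×2.6 = 80.4 ft. Hydraulic radius R = A/P = 575.1/80.4 = 7.153 ft. Q_B = (1.486/0.036)·575.1·7.153^(2/3)·√0.00078 = 2461 ft³/s.
The larger discharge is 2461 ft³/s and the smaller is 505.1 ft³/s; the ratio is 4.87.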